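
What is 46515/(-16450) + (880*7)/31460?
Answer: -176887/67210 ≈ -2.6319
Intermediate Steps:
46515/(-16450) + (880*7)/31460 = 46515*(-1/16450) + 6160*(1/31460) = -1329/470 + 28/143 = -176887/67210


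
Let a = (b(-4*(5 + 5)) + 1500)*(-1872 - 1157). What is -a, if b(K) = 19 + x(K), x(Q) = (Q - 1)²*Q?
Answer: -199068909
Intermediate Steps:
x(Q) = Q*(-1 + Q)² (x(Q) = (-1 + Q)²*Q = Q*(-1 + Q)²)
b(K) = 19 + K*(-1 + K)²
a = 199068909 (a = ((19 + (-4*(5 + 5))*(-1 - 4*(5 + 5))²) + 1500)*(-1872 - 1157) = ((19 + (-4*10)*(-1 - 4*10)²) + 1500)*(-3029) = ((19 - 40*(-1 - 40)²) + 1500)*(-3029) = ((19 - 40*(-41)²) + 1500)*(-3029) = ((19 - 40*1681) + 1500)*(-3029) = ((19 - 67240) + 1500)*(-3029) = (-67221 + 1500)*(-3029) = -65721*(-3029) = 199068909)
-a = -1*199068909 = -199068909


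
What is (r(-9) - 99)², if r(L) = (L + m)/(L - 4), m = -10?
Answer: 1607824/169 ≈ 9513.8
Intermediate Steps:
r(L) = (-10 + L)/(-4 + L) (r(L) = (L - 10)/(L - 4) = (-10 + L)/(-4 + L))
(r(-9) - 99)² = ((-10 - 9)/(-4 - 9) - 99)² = (-19/(-13) - 99)² = (-1/13*(-19) - 99)² = (19/13 - 99)² = (-1268/13)² = 1607824/169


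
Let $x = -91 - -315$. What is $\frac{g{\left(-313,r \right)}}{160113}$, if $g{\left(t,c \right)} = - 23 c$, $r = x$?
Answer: $- \frac{5152}{160113} \approx -0.032177$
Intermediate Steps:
$x = 224$ ($x = -91 + 315 = 224$)
$r = 224$
$\frac{g{\left(-313,r \right)}}{160113} = \frac{\left(-23\right) 224}{160113} = \left(-5152\right) \frac{1}{160113} = - \frac{5152}{160113}$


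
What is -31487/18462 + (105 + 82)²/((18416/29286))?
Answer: 4726598433329/84999048 ≈ 55608.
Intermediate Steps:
-31487/18462 + (105 + 82)²/((18416/29286)) = -31487*1/18462 + 187²/((18416*(1/29286))) = -31487/18462 + 34969/(9208/14643) = -31487/18462 + 34969*(14643/9208) = -31487/18462 + 512051067/9208 = 4726598433329/84999048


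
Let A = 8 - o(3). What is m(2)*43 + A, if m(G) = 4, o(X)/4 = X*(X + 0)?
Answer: 144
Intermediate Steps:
o(X) = 4*X**2 (o(X) = 4*(X*(X + 0)) = 4*(X*X) = 4*X**2)
A = -28 (A = 8 - 4*3**2 = 8 - 4*9 = 8 - 1*36 = 8 - 36 = -28)
m(2)*43 + A = 4*43 - 28 = 172 - 28 = 144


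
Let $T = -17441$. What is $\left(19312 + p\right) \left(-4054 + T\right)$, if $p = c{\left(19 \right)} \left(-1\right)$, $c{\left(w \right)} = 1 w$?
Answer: $-414703035$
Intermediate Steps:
$c{\left(w \right)} = w$
$p = -19$ ($p = 19 \left(-1\right) = -19$)
$\left(19312 + p\right) \left(-4054 + T\right) = \left(19312 - 19\right) \left(-4054 - 17441\right) = 19293 \left(-21495\right) = -414703035$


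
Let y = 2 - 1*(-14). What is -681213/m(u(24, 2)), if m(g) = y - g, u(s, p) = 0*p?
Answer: -681213/16 ≈ -42576.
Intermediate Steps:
y = 16 (y = 2 + 14 = 16)
u(s, p) = 0
m(g) = 16 - g
-681213/m(u(24, 2)) = -681213/(16 - 1*0) = -681213/(16 + 0) = -681213/16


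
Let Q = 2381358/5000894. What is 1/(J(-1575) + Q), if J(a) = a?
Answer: -2500447/3937013346 ≈ -0.00063511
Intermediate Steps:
Q = 1190679/2500447 (Q = 2381358*(1/5000894) = 1190679/2500447 ≈ 0.47619)
1/(J(-1575) + Q) = 1/(-1575 + 1190679/2500447) = 1/(-3937013346/2500447) = -2500447/3937013346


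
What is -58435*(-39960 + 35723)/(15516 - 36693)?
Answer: -19045315/1629 ≈ -11691.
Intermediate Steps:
-58435*(-39960 + 35723)/(15516 - 36693) = -58435/((-21177/(-4237))) = -58435/((-21177*(-1/4237))) = -58435/21177/4237 = -58435*4237/21177 = -19045315/1629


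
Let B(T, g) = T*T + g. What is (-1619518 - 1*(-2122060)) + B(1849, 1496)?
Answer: 3922839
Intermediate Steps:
B(T, g) = g + T² (B(T, g) = T² + g = g + T²)
(-1619518 - 1*(-2122060)) + B(1849, 1496) = (-1619518 - 1*(-2122060)) + (1496 + 1849²) = (-1619518 + 2122060) + (1496 + 3418801) = 502542 + 3420297 = 3922839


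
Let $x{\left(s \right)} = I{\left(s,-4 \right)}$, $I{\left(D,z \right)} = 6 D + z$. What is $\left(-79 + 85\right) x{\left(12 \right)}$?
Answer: $408$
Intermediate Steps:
$I{\left(D,z \right)} = z + 6 D$
$x{\left(s \right)} = -4 + 6 s$
$\left(-79 + 85\right) x{\left(12 \right)} = \left(-79 + 85\right) \left(-4 + 6 \cdot 12\right) = 6 \left(-4 + 72\right) = 6 \cdot 68 = 408$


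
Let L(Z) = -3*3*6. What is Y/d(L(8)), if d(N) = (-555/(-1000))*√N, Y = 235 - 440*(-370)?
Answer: -1811500*I*√6/111 ≈ -39975.0*I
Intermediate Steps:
Y = 163035 (Y = 235 + 162800 = 163035)
L(Z) = -54 (L(Z) = -9*6 = -54)
d(N) = 111*√N/200 (d(N) = (-555*(-1/1000))*√N = 111*√N/200)
Y/d(L(8)) = 163035/((111*√(-54)/200)) = 163035/((111*(3*I*√6)/200)) = 163035/((333*I*√6/200)) = 163035*(-100*I*√6/999) = -1811500*I*√6/111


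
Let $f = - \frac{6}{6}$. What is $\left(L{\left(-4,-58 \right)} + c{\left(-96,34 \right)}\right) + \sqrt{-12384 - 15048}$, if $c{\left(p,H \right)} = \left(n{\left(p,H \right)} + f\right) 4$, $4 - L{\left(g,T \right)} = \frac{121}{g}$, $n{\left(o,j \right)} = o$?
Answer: $- \frac{1415}{4} + 6 i \sqrt{762} \approx -353.75 + 165.63 i$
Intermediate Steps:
$f = -1$ ($f = \left(-6\right) \frac{1}{6} = -1$)
$L{\left(g,T \right)} = 4 - \frac{121}{g}$
$c{\left(p,H \right)} = -4 + 4 p$ ($c{\left(p,H \right)} = \left(p - 1\right) 4 = \left(-1 + p\right) 4 = -4 + 4 p$)
$\left(L{\left(-4,-58 \right)} + c{\left(-96,34 \right)}\right) + \sqrt{-12384 - 15048} = \left(\left(4 - \frac{121}{-4}\right) + \left(-4 + 4 \left(-96\right)\right)\right) + \sqrt{-12384 - 15048} = \left(\left(4 - - \frac{121}{4}\right) - 388\right) + \sqrt{-27432} = \left(\left(4 + \frac{121}{4}\right) - 388\right) + 6 i \sqrt{762} = \left(\frac{137}{4} - 388\right) + 6 i \sqrt{762} = - \frac{1415}{4} + 6 i \sqrt{762}$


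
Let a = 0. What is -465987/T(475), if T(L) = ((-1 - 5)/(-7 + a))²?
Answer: -7611121/12 ≈ -6.3426e+5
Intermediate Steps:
T(L) = 36/49 (T(L) = ((-1 - 5)/(-7 + 0))² = (-6/(-7))² = (-6*(-⅐))² = (6/7)² = 36/49)
-465987/T(475) = -465987/36/49 = -465987*49/36 = -7611121/12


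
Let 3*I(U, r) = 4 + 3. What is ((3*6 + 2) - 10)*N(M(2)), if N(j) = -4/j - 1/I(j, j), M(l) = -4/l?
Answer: 110/7 ≈ 15.714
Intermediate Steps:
I(U, r) = 7/3 (I(U, r) = (4 + 3)/3 = (1/3)*7 = 7/3)
N(j) = -3/7 - 4/j (N(j) = -4/j - 1/7/3 = -4/j - 1*3/7 = -4/j - 3/7 = -3/7 - 4/j)
((3*6 + 2) - 10)*N(M(2)) = ((3*6 + 2) - 10)*(-3/7 - 4/((-4/2))) = ((18 + 2) - 10)*(-3/7 - 4/((-4*1/2))) = (20 - 10)*(-3/7 - 4/(-2)) = 10*(-3/7 - 4*(-1/2)) = 10*(-3/7 + 2) = 10*(11/7) = 110/7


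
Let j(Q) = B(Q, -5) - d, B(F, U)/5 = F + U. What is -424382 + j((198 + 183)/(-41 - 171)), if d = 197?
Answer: -90017953/212 ≈ -4.2461e+5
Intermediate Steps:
B(F, U) = 5*F + 5*U (B(F, U) = 5*(F + U) = 5*F + 5*U)
j(Q) = -222 + 5*Q (j(Q) = (5*Q + 5*(-5)) - 1*197 = (5*Q - 25) - 197 = (-25 + 5*Q) - 197 = -222 + 5*Q)
-424382 + j((198 + 183)/(-41 - 171)) = -424382 + (-222 + 5*((198 + 183)/(-41 - 171))) = -424382 + (-222 + 5*(381/(-212))) = -424382 + (-222 + 5*(381*(-1/212))) = -424382 + (-222 + 5*(-381/212)) = -424382 + (-222 - 1905/212) = -424382 - 48969/212 = -90017953/212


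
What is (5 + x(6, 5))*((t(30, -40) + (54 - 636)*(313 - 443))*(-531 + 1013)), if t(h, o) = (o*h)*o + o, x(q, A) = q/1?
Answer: 655433240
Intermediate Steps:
x(q, A) = q (x(q, A) = q*1 = q)
t(h, o) = o + h*o² (t(h, o) = (h*o)*o + o = h*o² + o = o + h*o²)
(5 + x(6, 5))*((t(30, -40) + (54 - 636)*(313 - 443))*(-531 + 1013)) = (5 + 6)*((-40*(1 + 30*(-40)) + (54 - 636)*(313 - 443))*(-531 + 1013)) = 11*((-40*(1 - 1200) - 582*(-130))*482) = 11*((-40*(-1199) + 75660)*482) = 11*((47960 + 75660)*482) = 11*(123620*482) = 11*59584840 = 655433240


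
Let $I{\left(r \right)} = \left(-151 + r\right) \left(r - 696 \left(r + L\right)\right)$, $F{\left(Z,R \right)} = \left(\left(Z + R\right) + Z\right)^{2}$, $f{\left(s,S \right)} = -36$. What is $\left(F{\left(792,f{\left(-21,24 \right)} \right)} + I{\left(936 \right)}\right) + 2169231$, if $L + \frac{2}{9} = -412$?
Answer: $- \frac{842612795}{3} \approx -2.8087 \cdot 10^{8}$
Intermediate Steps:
$L = - \frac{3710}{9}$ ($L = - \frac{2}{9} - 412 = - \frac{3710}{9} \approx -412.22$)
$F{\left(Z,R \right)} = \left(R + 2 Z\right)^{2}$ ($F{\left(Z,R \right)} = \left(\left(R + Z\right) + Z\right)^{2} = \left(R + 2 Z\right)^{2}$)
$I{\left(r \right)} = \left(-151 + r\right) \left(\frac{860720}{3} - 695 r\right)$ ($I{\left(r \right)} = \left(-151 + r\right) \left(r - 696 \left(r - \frac{3710}{9}\right)\right) = \left(-151 + r\right) \left(r - 696 \left(- \frac{3710}{9} + r\right)\right) = \left(-151 + r\right) \left(r - \left(- \frac{860720}{3} + 696 r\right)\right) = \left(-151 + r\right) \left(\frac{860720}{3} - 695 r\right)$)
$\left(F{\left(792,f{\left(-21,24 \right)} \right)} + I{\left(936 \right)}\right) + 2169231 = \left(\left(-36 + 2 \cdot 792\right)^{2} - \left(- \frac{970350760}{3} + 608886720\right)\right) + 2169231 = \left(\left(-36 + 1584\right)^{2} - \frac{856309400}{3}\right) + 2169231 = \left(1548^{2} - \frac{856309400}{3}\right) + 2169231 = \left(2396304 - \frac{856309400}{3}\right) + 2169231 = - \frac{849120488}{3} + 2169231 = - \frac{842612795}{3}$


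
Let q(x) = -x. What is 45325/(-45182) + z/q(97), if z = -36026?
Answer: 1623330207/4382654 ≈ 370.40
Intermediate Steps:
45325/(-45182) + z/q(97) = 45325/(-45182) - 36026/((-1*97)) = 45325*(-1/45182) - 36026/(-97) = -45325/45182 - 36026*(-1/97) = -45325/45182 + 36026/97 = 1623330207/4382654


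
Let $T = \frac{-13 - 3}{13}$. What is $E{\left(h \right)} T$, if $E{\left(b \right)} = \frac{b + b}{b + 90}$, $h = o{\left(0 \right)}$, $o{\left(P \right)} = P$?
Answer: $0$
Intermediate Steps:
$T = - \frac{16}{13}$ ($T = \left(-16\right) \frac{1}{13} = - \frac{16}{13} \approx -1.2308$)
$h = 0$
$E{\left(b \right)} = \frac{2 b}{90 + b}$
$E{\left(h \right)} T = 2 \cdot 0 \frac{1}{90 + 0} \left(- \frac{16}{13}\right) = 2 \cdot 0 \cdot \frac{1}{90} \left(- \frac{16}{13}\right) = 0 \left(- \frac{16}{13}\right) = 0$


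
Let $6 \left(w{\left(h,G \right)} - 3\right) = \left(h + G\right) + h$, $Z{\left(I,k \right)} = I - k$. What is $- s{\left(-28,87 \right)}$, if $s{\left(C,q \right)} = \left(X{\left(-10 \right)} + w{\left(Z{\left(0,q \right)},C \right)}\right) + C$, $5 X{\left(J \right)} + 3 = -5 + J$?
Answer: $\frac{934}{15} \approx 62.267$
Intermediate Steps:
$w{\left(h,G \right)} = 3 + \frac{h}{3} + \frac{G}{6}$ ($w{\left(h,G \right)} = 3 + \frac{\left(h + G\right) + h}{6} = 3 + \frac{\left(G + h\right) + h}{6} = 3 + \frac{G + 2 h}{6} = 3 + \left(\frac{h}{3} + \frac{G}{6}\right) = 3 + \frac{h}{3} + \frac{G}{6}$)
$X{\left(J \right)} = - \frac{8}{5} + \frac{J}{5}$ ($X{\left(J \right)} = - \frac{3}{5} + \frac{-5 + J}{5} = - \frac{3}{5} + \left(-1 + \frac{J}{5}\right) = - \frac{8}{5} + \frac{J}{5}$)
$s{\left(C,q \right)} = - \frac{3}{5} - \frac{q}{3} + \frac{7 C}{6}$ ($s{\left(C,q \right)} = \left(\left(- \frac{8}{5} + \frac{1}{5} \left(-10\right)\right) + \left(3 + \frac{0 - q}{3} + \frac{C}{6}\right)\right) + C = \left(\left(- \frac{8}{5} - 2\right) + \left(3 + \frac{\left(-1\right) q}{3} + \frac{C}{6}\right)\right) + C = \left(- \frac{18}{5} + \left(3 - \frac{q}{3} + \frac{C}{6}\right)\right) + C = \left(- \frac{3}{5} - \frac{q}{3} + \frac{C}{6}\right) + C = - \frac{3}{5} - \frac{q}{3} + \frac{7 C}{6}$)
$- s{\left(-28,87 \right)} = - (- \frac{3}{5} - 29 + \frac{7}{6} \left(-28\right)) = - (- \frac{3}{5} - 29 - \frac{98}{3}) = \left(-1\right) \left(- \frac{934}{15}\right) = \frac{934}{15}$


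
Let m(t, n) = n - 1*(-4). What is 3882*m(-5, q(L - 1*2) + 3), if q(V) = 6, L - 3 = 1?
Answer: 50466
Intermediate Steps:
L = 4 (L = 3 + 1 = 4)
m(t, n) = 4 + n (m(t, n) = n + 4 = 4 + n)
3882*m(-5, q(L - 1*2) + 3) = 3882*(4 + (6 + 3)) = 3882*(4 + 9) = 3882*13 = 50466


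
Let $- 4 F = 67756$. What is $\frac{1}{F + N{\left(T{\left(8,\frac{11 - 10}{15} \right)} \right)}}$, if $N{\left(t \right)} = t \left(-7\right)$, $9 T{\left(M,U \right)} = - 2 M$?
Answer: $- \frac{9}{152339} \approx -5.9079 \cdot 10^{-5}$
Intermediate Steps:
$T{\left(M,U \right)} = - \frac{2 M}{9}$ ($T{\left(M,U \right)} = \frac{\left(-2\right) M}{9} = - \frac{2 M}{9}$)
$F = -16939$ ($F = \left(- \frac{1}{4}\right) 67756 = -16939$)
$N{\left(t \right)} = - 7 t$
$\frac{1}{F + N{\left(T{\left(8,\frac{11 - 10}{15} \right)} \right)}} = \frac{1}{-16939 - 7 \left(\left(- \frac{2}{9}\right) 8\right)} = \frac{1}{-16939 - - \frac{112}{9}} = \frac{1}{-16939 + \frac{112}{9}} = \frac{1}{- \frac{152339}{9}} = - \frac{9}{152339}$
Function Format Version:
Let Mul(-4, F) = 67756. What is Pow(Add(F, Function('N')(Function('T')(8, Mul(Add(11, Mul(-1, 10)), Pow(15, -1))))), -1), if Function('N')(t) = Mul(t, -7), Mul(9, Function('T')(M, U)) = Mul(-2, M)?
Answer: Rational(-9, 152339) ≈ -5.9079e-5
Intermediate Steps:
Function('T')(M, U) = Mul(Rational(-2, 9), M) (Function('T')(M, U) = Mul(Rational(1, 9), Mul(-2, M)) = Mul(Rational(-2, 9), M))
F = -16939 (F = Mul(Rational(-1, 4), 67756) = -16939)
Function('N')(t) = Mul(-7, t)
Pow(Add(F, Function('N')(Function('T')(8, Mul(Add(11, Mul(-1, 10)), Pow(15, -1))))), -1) = Pow(Add(-16939, Mul(-7, Mul(Rational(-2, 9), 8))), -1) = Pow(Add(-16939, Mul(-7, Rational(-16, 9))), -1) = Pow(Add(-16939, Rational(112, 9)), -1) = Pow(Rational(-152339, 9), -1) = Rational(-9, 152339)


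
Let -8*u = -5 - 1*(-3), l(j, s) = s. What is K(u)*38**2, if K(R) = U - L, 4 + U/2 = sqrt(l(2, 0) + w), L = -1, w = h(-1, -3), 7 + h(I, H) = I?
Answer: -10108 + 5776*I*sqrt(2) ≈ -10108.0 + 8168.5*I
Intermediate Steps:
h(I, H) = -7 + I
w = -8 (w = -7 - 1 = -8)
u = 1/4 (u = -(-5 - 1*(-3))/8 = -(-5 + 3)/8 = -1/8*(-2) = 1/4 ≈ 0.25000)
U = -8 + 4*I*sqrt(2) (U = -8 + 2*sqrt(0 - 8) = -8 + 2*sqrt(-8) = -8 + 2*(2*I*sqrt(2)) = -8 + 4*I*sqrt(2) ≈ -8.0 + 5.6569*I)
K(R) = -7 + 4*I*sqrt(2) (K(R) = (-8 + 4*I*sqrt(2)) - 1*(-1) = (-8 + 4*I*sqrt(2)) + 1 = -7 + 4*I*sqrt(2))
K(u)*38**2 = (-7 + 4*I*sqrt(2))*38**2 = (-7 + 4*I*sqrt(2))*1444 = -10108 + 5776*I*sqrt(2)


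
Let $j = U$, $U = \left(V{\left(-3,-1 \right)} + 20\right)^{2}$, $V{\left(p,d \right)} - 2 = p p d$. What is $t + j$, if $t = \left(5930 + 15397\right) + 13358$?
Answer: $34854$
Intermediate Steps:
$V{\left(p,d \right)} = 2 + d p^{2}$ ($V{\left(p,d \right)} = 2 + p p d = 2 + p^{2} d = 2 + d p^{2}$)
$U = 169$ ($U = \left(\left(2 - \left(-3\right)^{2}\right) + 20\right)^{2} = \left(\left(2 - 9\right) + 20\right)^{2} = \left(-7 + 20\right)^{2} = 13^{2} = 169$)
$t = 34685$ ($t = 21327 + 13358 = 34685$)
$j = 169$
$t + j = 34685 + 169 = 34854$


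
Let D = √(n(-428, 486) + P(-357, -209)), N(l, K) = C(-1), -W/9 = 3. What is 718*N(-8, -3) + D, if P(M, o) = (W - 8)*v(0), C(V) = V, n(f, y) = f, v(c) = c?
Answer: -718 + 2*I*√107 ≈ -718.0 + 20.688*I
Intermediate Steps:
W = -27 (W = -9*3 = -27)
N(l, K) = -1
P(M, o) = 0 (P(M, o) = (-27 - 8)*0 = -35*0 = 0)
D = 2*I*√107 (D = √(-428 + 0) = √(-428) = 2*I*√107 ≈ 20.688*I)
718*N(-8, -3) + D = 718*(-1) + 2*I*√107 = -718 + 2*I*√107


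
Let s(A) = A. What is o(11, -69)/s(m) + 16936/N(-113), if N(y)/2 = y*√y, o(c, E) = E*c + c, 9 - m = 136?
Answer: 748/127 + 8468*I*√113/12769 ≈ 5.8898 + 7.0496*I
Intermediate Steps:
m = -127 (m = 9 - 1*136 = 9 - 136 = -127)
o(c, E) = c + E*c
N(y) = 2*y^(3/2) (N(y) = 2*(y*√y) = 2*y^(3/2))
o(11, -69)/s(m) + 16936/N(-113) = (11*(1 - 69))/(-127) + 16936/((2*(-113)^(3/2))) = (11*(-68))*(-1/127) + 16936/((2*(-113*I*√113))) = -748*(-1/127) + 16936/((-226*I*√113)) = 748/127 + 16936*(I*√113/25538) = 748/127 + 8468*I*√113/12769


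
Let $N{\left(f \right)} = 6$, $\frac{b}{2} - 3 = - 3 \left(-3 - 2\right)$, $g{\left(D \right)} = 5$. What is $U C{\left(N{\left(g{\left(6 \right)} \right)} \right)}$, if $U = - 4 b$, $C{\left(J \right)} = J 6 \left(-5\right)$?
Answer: $25920$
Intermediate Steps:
$b = 36$ ($b = 6 + 2 \left(- 3 \left(-3 - 2\right)\right) = 6 + 2 \left(\left(-3\right) \left(-5\right)\right) = 6 + 2 \cdot 15 = 6 + 30 = 36$)
$C{\left(J \right)} = - 30 J$ ($C{\left(J \right)} = 6 J \left(-5\right) = - 30 J$)
$U = -144$ ($U = \left(-4\right) 36 = -144$)
$U C{\left(N{\left(g{\left(6 \right)} \right)} \right)} = - 144 \left(\left(-30\right) 6\right) = \left(-144\right) \left(-180\right) = 25920$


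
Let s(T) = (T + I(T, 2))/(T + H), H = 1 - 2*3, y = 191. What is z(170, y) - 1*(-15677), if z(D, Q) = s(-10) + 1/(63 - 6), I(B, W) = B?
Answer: 893666/57 ≈ 15678.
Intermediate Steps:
H = -5 (H = 1 - 6 = -5)
s(T) = 2*T/(-5 + T) (s(T) = (T + T)/(T - 5) = (2*T)/(-5 + T) = 2*T/(-5 + T))
z(D, Q) = 77/57 (z(D, Q) = 2*(-10)/(-5 - 10) + 1/(63 - 6) = 2*(-10)/(-15) + 1/57 = 2*(-10)*(-1/15) + 1/57 = 4/3 + 1/57 = 77/57)
z(170, y) - 1*(-15677) = 77/57 - 1*(-15677) = 77/57 + 15677 = 893666/57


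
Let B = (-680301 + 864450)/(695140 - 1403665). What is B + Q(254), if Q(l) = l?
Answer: 19975689/78725 ≈ 253.74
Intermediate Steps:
B = -20461/78725 (B = 184149/(-708525) = 184149*(-1/708525) = -20461/78725 ≈ -0.25990)
B + Q(254) = -20461/78725 + 254 = 19975689/78725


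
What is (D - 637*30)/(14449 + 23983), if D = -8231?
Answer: -27341/38432 ≈ -0.71141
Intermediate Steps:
(D - 637*30)/(14449 + 23983) = (-8231 - 637*30)/(14449 + 23983) = (-8231 - 19110)/38432 = -27341*1/38432 = -27341/38432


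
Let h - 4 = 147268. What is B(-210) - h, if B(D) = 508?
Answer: -146764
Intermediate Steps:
h = 147272 (h = 4 + 147268 = 147272)
B(-210) - h = 508 - 1*147272 = 508 - 147272 = -146764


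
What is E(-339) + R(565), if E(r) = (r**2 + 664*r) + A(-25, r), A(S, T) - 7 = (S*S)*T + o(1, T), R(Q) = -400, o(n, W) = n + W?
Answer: -322781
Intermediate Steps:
o(n, W) = W + n
A(S, T) = 8 + T + T*S**2 (A(S, T) = 7 + ((S*S)*T + (T + 1)) = 7 + (S**2*T + (1 + T)) = 7 + (T*S**2 + (1 + T)) = 7 + (1 + T + T*S**2) = 8 + T + T*S**2)
E(r) = 8 + r**2 + 1290*r (E(r) = (r**2 + 664*r) + (8 + r + r*(-25)**2) = (r**2 + 664*r) + (8 + r + r*625) = (r**2 + 664*r) + (8 + r + 625*r) = (r**2 + 664*r) + (8 + 626*r) = 8 + r**2 + 1290*r)
E(-339) + R(565) = (8 + (-339)**2 + 1290*(-339)) - 400 = (8 + 114921 - 437310) - 400 = -322381 - 400 = -322781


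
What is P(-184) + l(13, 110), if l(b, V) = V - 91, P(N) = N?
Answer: -165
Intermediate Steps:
l(b, V) = -91 + V
P(-184) + l(13, 110) = -184 + (-91 + 110) = -184 + 19 = -165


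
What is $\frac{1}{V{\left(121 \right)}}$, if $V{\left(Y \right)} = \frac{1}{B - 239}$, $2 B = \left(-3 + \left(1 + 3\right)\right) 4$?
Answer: $-237$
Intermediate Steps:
$B = 2$ ($B = \frac{\left(-3 + \left(1 + 3\right)\right) 4}{2} = \frac{\left(-3 + 4\right) 4}{2} = \frac{1 \cdot 4}{2} = \frac{1}{2} \cdot 4 = 2$)
$V{\left(Y \right)} = - \frac{1}{237}$ ($V{\left(Y \right)} = \frac{1}{2 - 239} = \frac{1}{-237} = - \frac{1}{237}$)
$\frac{1}{V{\left(121 \right)}} = \frac{1}{- \frac{1}{237}} = -237$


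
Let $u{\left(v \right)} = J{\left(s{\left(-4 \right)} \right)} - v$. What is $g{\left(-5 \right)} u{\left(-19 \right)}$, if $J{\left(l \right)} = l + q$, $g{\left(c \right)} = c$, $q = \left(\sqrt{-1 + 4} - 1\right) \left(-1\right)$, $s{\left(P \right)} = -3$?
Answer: $-85 + 5 \sqrt{3} \approx -76.34$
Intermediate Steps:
$q = 1 - \sqrt{3}$ ($q = \left(\sqrt{3} - 1\right) \left(-1\right) = \left(-1 + \sqrt{3}\right) \left(-1\right) = 1 - \sqrt{3} \approx -0.73205$)
$J{\left(l \right)} = 1 + l - \sqrt{3}$ ($J{\left(l \right)} = l + \left(1 - \sqrt{3}\right) = 1 + l - \sqrt{3}$)
$u{\left(v \right)} = -2 - v - \sqrt{3}$ ($u{\left(v \right)} = \left(1 - 3 - \sqrt{3}\right) - v = \left(-2 - \sqrt{3}\right) - v = -2 - v - \sqrt{3}$)
$g{\left(-5 \right)} u{\left(-19 \right)} = - 5 \left(-2 - -19 - \sqrt{3}\right) = - 5 \left(-2 + 19 - \sqrt{3}\right) = - 5 \left(17 - \sqrt{3}\right) = -85 + 5 \sqrt{3}$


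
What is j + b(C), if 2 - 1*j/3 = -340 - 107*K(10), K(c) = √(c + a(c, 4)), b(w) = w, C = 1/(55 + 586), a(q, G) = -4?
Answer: 657667/641 + 321*√6 ≈ 1812.3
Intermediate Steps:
C = 1/641 ≈ 0.0015601
K(c) = √(-4 + c) (K(c) = √(c - 4) = √(-4 + c))
j = 1026 + 321*√6 (j = 6 - 3*(-340 - 107*√(-4 + 10)) = 6 - 3*(-340 - 107*√6) = 6 + (1020 + 321*√6) = 1026 + 321*√6 ≈ 1812.3)
j + b(C) = (1026 + 321*√6) + 1/641 = 657667/641 + 321*√6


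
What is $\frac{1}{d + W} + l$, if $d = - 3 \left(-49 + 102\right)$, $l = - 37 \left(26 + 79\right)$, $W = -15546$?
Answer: $- \frac{61013926}{15705} \approx -3885.0$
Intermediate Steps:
$l = -3885$ ($l = \left(-37\right) 105 = -3885$)
$d = -159$ ($d = \left(-3\right) 53 = -159$)
$\frac{1}{d + W} + l = \frac{1}{-159 - 15546} - 3885 = \frac{1}{-15705} - 3885 = - \frac{1}{15705} - 3885 = - \frac{61013926}{15705}$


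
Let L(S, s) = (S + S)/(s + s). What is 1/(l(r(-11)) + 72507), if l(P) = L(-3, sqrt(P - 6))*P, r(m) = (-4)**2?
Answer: 120845/8762108031 + 8*sqrt(10)/8762108031 ≈ 1.3795e-5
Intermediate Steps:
L(S, s) = S/s (L(S, s) = (2*S)/((2*s)) = (2*S)*(1/(2*s)) = S/s)
r(m) = 16
l(P) = -3*P/sqrt(-6 + P) (l(P) = (-3/sqrt(P - 6))*P = (-3/sqrt(-6 + P))*P = -3*P/sqrt(-6 + P))
1/(l(r(-11)) + 72507) = 1/(-3*16/sqrt(-6 + 16) + 72507) = 1/(-3*16/sqrt(10) + 72507) = 1/(-3*16*sqrt(10)/10 + 72507) = 1/(-24*sqrt(10)/5 + 72507) = 1/(72507 - 24*sqrt(10)/5)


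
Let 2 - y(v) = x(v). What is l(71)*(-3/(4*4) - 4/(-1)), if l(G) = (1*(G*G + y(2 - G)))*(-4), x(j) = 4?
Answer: -307379/4 ≈ -76845.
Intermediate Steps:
y(v) = -2 (y(v) = 2 - 1*4 = 2 - 4 = -2)
l(G) = 8 - 4*G² (l(G) = (1*(G*G - 2))*(-4) = (1*(G² - 2))*(-4) = (1*(-2 + G²))*(-4) = (-2 + G²)*(-4) = 8 - 4*G²)
l(71)*(-3/(4*4) - 4/(-1)) = (8 - 4*71²)*(-3/(4*4) - 4/(-1)) = (8 - 4*5041)*(-3/16 - 4*(-1)) = (8 - 20164)*(-3*1/16 + 4) = -20156*(-3/16 + 4) = -20156*61/16 = -307379/4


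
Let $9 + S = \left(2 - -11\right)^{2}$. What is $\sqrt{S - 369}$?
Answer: $i \sqrt{209} \approx 14.457 i$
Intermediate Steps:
$S = 160$ ($S = -9 + \left(2 - -11\right)^{2} = -9 + \left(2 + 11\right)^{2} = -9 + 13^{2} = -9 + 169 = 160$)
$\sqrt{S - 369} = \sqrt{160 - 369} = \sqrt{-209} = i \sqrt{209}$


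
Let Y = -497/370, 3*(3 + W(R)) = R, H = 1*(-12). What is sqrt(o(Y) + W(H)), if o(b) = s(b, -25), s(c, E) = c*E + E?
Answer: 3*sqrt(962)/74 ≈ 1.2574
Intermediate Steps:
s(c, E) = E + E*c (s(c, E) = E*c + E = E + E*c)
H = -12
W(R) = -3 + R/3
Y = -497/370 (Y = -497*1/370 = -497/370 ≈ -1.3432)
o(b) = -25 - 25*b (o(b) = -25*(1 + b) = -25 - 25*b)
sqrt(o(Y) + W(H)) = sqrt((-25 - 25*(-497/370)) + (-3 + (1/3)*(-12))) = sqrt((-25 + 2485/74) + (-3 - 4)) = sqrt(635/74 - 7) = sqrt(117/74) = 3*sqrt(962)/74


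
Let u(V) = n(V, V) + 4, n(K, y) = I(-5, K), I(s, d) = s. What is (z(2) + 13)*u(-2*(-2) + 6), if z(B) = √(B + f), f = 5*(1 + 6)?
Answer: -13 - √37 ≈ -19.083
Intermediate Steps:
n(K, y) = -5
f = 35 (f = 5*7 = 35)
u(V) = -1 (u(V) = -5 + 4 = -1)
z(B) = √(35 + B) (z(B) = √(B + 35) = √(35 + B))
(z(2) + 13)*u(-2*(-2) + 6) = (√(35 + 2) + 13)*(-1) = (√37 + 13)*(-1) = (13 + √37)*(-1) = -13 - √37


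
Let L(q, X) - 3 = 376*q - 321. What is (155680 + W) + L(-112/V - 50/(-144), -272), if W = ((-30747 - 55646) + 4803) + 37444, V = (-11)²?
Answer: 120877391/1089 ≈ 1.1100e+5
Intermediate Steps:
V = 121
L(q, X) = -318 + 376*q (L(q, X) = 3 + (376*q - 321) = 3 + (-321 + 376*q) = -318 + 376*q)
W = -44146 (W = (-86393 + 4803) + 37444 = -81590 + 37444 = -44146)
(155680 + W) + L(-112/V - 50/(-144), -272) = (155680 - 44146) + (-318 + 376*(-112/121 - 50/(-144))) = 111534 + (-318 + 376*(-112*1/121 - 50*(-1/144))) = 111534 + (-318 + 376*(-112/121 + 25/72)) = 111534 + (-318 + 376*(-5039/8712)) = 111534 + (-318 - 236833/1089) = 111534 - 583135/1089 = 120877391/1089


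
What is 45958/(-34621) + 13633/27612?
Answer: -797004203/955955052 ≈ -0.83373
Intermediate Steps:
45958/(-34621) + 13633/27612 = 45958*(-1/34621) + 13633*(1/27612) = -45958/34621 + 13633/27612 = -797004203/955955052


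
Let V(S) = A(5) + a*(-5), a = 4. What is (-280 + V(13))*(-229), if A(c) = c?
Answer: 67555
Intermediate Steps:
V(S) = -15 (V(S) = 5 + 4*(-5) = 5 - 20 = -15)
(-280 + V(13))*(-229) = (-280 - 15)*(-229) = -295*(-229) = 67555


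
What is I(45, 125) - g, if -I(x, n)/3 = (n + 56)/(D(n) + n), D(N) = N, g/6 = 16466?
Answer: -24699543/250 ≈ -98798.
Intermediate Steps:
g = 98796 (g = 6*16466 = 98796)
I(x, n) = -3*(56 + n)/(2*n) (I(x, n) = -3*(n + 56)/(n + n) = -3*(56 + n)/(2*n))
I(45, 125) - g = (-3/2 - 84/125) - 1*98796 = (-3/2 - 84*1/125) - 98796 = (-3/2 - 84/125) - 98796 = -543/250 - 98796 = -24699543/250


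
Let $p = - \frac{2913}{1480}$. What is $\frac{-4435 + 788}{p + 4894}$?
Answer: $- \frac{5397560}{7240207} \approx -0.7455$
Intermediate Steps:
$p = - \frac{2913}{1480}$ ($p = \left(-2913\right) \frac{1}{1480} = - \frac{2913}{1480} \approx -1.9682$)
$\frac{-4435 + 788}{p + 4894} = \frac{-4435 + 788}{- \frac{2913}{1480} + 4894} = - \frac{3647}{\frac{7240207}{1480}} = \left(-3647\right) \frac{1480}{7240207} = - \frac{5397560}{7240207}$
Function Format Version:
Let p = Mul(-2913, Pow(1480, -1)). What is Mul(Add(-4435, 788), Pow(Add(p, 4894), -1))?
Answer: Rational(-5397560, 7240207) ≈ -0.74550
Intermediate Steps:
p = Rational(-2913, 1480) (p = Mul(-2913, Rational(1, 1480)) = Rational(-2913, 1480) ≈ -1.9682)
Mul(Add(-4435, 788), Pow(Add(p, 4894), -1)) = Mul(Add(-4435, 788), Pow(Add(Rational(-2913, 1480), 4894), -1)) = Mul(-3647, Pow(Rational(7240207, 1480), -1)) = Mul(-3647, Rational(1480, 7240207)) = Rational(-5397560, 7240207)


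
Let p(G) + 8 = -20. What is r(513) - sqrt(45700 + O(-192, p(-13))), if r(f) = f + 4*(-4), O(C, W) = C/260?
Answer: 497 - 2*sqrt(48269845)/65 ≈ 283.23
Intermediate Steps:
p(G) = -28 (p(G) = -8 - 20 = -28)
O(C, W) = C/260 (O(C, W) = C*(1/260) = C/260)
r(f) = -16 + f (r(f) = f - 16 = -16 + f)
r(513) - sqrt(45700 + O(-192, p(-13))) = (-16 + 513) - sqrt(45700 + (1/260)*(-192)) = 497 - sqrt(45700 - 48/65) = 497 - sqrt(2970452/65) = 497 - 2*sqrt(48269845)/65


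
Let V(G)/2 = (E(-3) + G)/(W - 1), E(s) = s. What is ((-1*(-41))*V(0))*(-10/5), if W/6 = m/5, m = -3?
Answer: -2460/23 ≈ -106.96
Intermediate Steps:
W = -18/5 (W = 6*(-3/5) = -18/5 ≈ -3.6000)
V(G) = 30/23 - 10*G/23 (V(G) = 2*((-3 + G)/(-18/5 - 1)) = 2*((-3 + G)/(-23/5)) = 2*((-3 + G)*(-5/23)) = 2*(15/23 - 5*G/23) = 30/23 - 10*G/23)
((-1*(-41))*V(0))*(-10/5) = ((-1*(-41))*(30/23 - 10/23*0))*(-10/5) = (41*(30/23 + 0))*(-10*1/5) = (41*(30/23))*(-2) = (1230/23)*(-2) = -2460/23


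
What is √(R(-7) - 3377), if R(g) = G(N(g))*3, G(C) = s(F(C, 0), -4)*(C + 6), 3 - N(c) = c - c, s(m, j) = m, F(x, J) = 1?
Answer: 5*I*√134 ≈ 57.879*I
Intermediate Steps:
N(c) = 3 (N(c) = 3 - (c - c) = 3 - 1*0 = 3 + 0 = 3)
G(C) = 6 + C (G(C) = 1*(C + 6) = 1*(6 + C) = 6 + C)
R(g) = 27 (R(g) = (6 + 3)*3 = 9*3 = 27)
√(R(-7) - 3377) = √(27 - 3377) = √(-3350) = 5*I*√134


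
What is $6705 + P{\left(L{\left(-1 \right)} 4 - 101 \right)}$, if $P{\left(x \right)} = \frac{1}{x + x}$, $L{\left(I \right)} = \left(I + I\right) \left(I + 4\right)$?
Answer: $\frac{1676249}{250} \approx 6705.0$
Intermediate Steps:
$L{\left(I \right)} = 2 I \left(4 + I\right)$
$P{\left(x \right)} = \frac{1}{2 x}$
$6705 + P{\left(L{\left(-1 \right)} 4 - 101 \right)} = 6705 + \frac{1}{2 \left(2 \left(-1\right) \left(4 - 1\right) 4 - 101\right)} = 6705 + \frac{1}{2 \left(2 \left(-1\right) 3 \cdot 4 - 101\right)} = 6705 + \frac{1}{2 \left(\left(-6\right) 4 - 101\right)} = 6705 + \frac{1}{2 \left(-24 - 101\right)} = 6705 + \frac{1}{2 \left(-125\right)} = 6705 + \frac{1}{2} \left(- \frac{1}{125}\right) = 6705 - \frac{1}{250} = \frac{1676249}{250}$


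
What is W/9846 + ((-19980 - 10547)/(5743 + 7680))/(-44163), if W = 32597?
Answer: 306726992165/92646163458 ≈ 3.3107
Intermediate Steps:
W/9846 + ((-19980 - 10547)/(5743 + 7680))/(-44163) = 32597/9846 + ((-19980 - 10547)/(5743 + 7680))/(-44163) = 32597*(1/9846) - 30527/13423*(-1/44163) = 32597/9846 - 30527*1/13423*(-1/44163) = 32597/9846 - 30527/13423*(-1/44163) = 32597/9846 + 4361/84685707 = 306726992165/92646163458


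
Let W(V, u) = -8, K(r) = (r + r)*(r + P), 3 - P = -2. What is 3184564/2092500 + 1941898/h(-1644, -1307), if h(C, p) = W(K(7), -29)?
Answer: -507924511061/2092500 ≈ -2.4274e+5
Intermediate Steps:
P = 5 (P = 3 - 1*(-2) = 3 + 2 = 5)
K(r) = 2*r*(5 + r) (K(r) = (r + r)*(r + 5) = (2*r)*(5 + r) = 2*r*(5 + r))
h(C, p) = -8
3184564/2092500 + 1941898/h(-1644, -1307) = 3184564/2092500 + 1941898/(-8) = 3184564*(1/2092500) + 1941898*(-⅛) = 796141/523125 - 970949/4 = -507924511061/2092500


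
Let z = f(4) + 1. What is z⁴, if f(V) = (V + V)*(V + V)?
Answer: 17850625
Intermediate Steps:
f(V) = 4*V² (f(V) = (2*V)*(2*V) = 4*V²)
z = 65 (z = 4*4² + 1 = 4*16 + 1 = 64 + 1 = 65)
z⁴ = 65⁴ = 17850625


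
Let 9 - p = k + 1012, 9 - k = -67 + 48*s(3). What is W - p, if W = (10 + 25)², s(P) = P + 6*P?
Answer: 1296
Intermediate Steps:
s(P) = 7*P
k = -932 (k = 9 - (-67 + 48*(7*3)) = 9 - (-67 + 48*21) = 9 - (-67 + 1008) = 9 - 1*941 = 9 - 941 = -932)
W = 1225 (W = 35² = 1225)
p = -71 (p = 9 - (-932 + 1012) = 9 - 1*80 = 9 - 80 = -71)
W - p = 1225 - 1*(-71) = 1225 + 71 = 1296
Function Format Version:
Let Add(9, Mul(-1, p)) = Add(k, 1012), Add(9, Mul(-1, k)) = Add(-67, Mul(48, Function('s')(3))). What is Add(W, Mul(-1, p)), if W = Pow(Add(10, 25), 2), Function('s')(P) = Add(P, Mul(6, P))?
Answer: 1296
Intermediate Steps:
Function('s')(P) = Mul(7, P)
k = -932 (k = Add(9, Mul(-1, Add(-67, Mul(48, Mul(7, 3))))) = Add(9, Mul(-1, Add(-67, Mul(48, 21)))) = Add(9, Mul(-1, Add(-67, 1008))) = Add(9, Mul(-1, 941)) = Add(9, -941) = -932)
W = 1225 (W = Pow(35, 2) = 1225)
p = -71 (p = Add(9, Mul(-1, Add(-932, 1012))) = Add(9, Mul(-1, 80)) = Add(9, -80) = -71)
Add(W, Mul(-1, p)) = Add(1225, Mul(-1, -71)) = Add(1225, 71) = 1296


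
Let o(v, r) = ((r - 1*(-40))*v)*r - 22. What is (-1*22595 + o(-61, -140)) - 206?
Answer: -876823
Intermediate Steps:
o(v, r) = -22 + r*v*(40 + r) (o(v, r) = ((r + 40)*v)*r - 22 = ((40 + r)*v)*r - 22 = (v*(40 + r))*r - 22 = r*v*(40 + r) - 22 = -22 + r*v*(40 + r))
(-1*22595 + o(-61, -140)) - 206 = (-1*22595 + (-22 - 61*(-140)² + 40*(-140)*(-61))) - 206 = (-22595 + (-22 - 61*19600 + 341600)) - 206 = (-22595 + (-22 - 1195600 + 341600)) - 206 = (-22595 - 854022) - 206 = -876617 - 206 = -876823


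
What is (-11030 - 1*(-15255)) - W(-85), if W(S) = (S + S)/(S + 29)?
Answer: 118215/28 ≈ 4222.0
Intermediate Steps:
W(S) = 2*S/(29 + S) (W(S) = (2*S)/(29 + S) = 2*S/(29 + S))
(-11030 - 1*(-15255)) - W(-85) = (-11030 - 1*(-15255)) - 2*(-85)/(29 - 85) = (-11030 + 15255) - 2*(-85)/(-56) = 4225 - 2*(-85)*(-1)/56 = 4225 - 1*85/28 = 4225 - 85/28 = 118215/28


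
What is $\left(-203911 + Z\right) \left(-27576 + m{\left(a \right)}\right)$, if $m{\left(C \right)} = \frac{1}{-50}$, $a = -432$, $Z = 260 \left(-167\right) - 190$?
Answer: $\frac{341282202321}{50} \approx 6.8256 \cdot 10^{9}$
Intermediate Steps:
$Z = -43610$ ($Z = -43420 - 190 = -43610$)
$m{\left(C \right)} = - \frac{1}{50}$
$\left(-203911 + Z\right) \left(-27576 + m{\left(a \right)}\right) = \left(-203911 - 43610\right) \left(-27576 - \frac{1}{50}\right) = \left(-247521\right) \left(- \frac{1378801}{50}\right) = \frac{341282202321}{50}$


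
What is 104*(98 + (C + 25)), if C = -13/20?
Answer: 63622/5 ≈ 12724.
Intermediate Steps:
C = -13/20 (C = -13*1/20 = -13/20 ≈ -0.65000)
104*(98 + (C + 25)) = 104*(98 + (-13/20 + 25)) = 104*(98 + 487/20) = 104*(2447/20) = 63622/5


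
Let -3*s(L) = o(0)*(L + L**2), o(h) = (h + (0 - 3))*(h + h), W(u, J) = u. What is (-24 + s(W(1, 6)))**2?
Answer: 576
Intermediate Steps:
o(h) = 2*h*(-3 + h) (o(h) = (h - 3)*(2*h) = (-3 + h)*(2*h) = 2*h*(-3 + h))
s(L) = 0 (s(L) = -2*0*(-3 + 0)*(L + L**2)/3 = -2*0*(-3)*(L + L**2)/3 = -0*(L + L**2) = -1/3*0 = 0)
(-24 + s(W(1, 6)))**2 = (-24 + 0)**2 = (-24)**2 = 576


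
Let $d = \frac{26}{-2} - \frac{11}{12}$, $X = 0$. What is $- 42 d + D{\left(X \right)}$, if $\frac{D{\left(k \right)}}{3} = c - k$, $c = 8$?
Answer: $\frac{1217}{2} \approx 608.5$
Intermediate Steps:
$D{\left(k \right)} = 24 - 3 k$ ($D{\left(k \right)} = 3 \left(8 - k\right) = 24 - 3 k$)
$d = - \frac{167}{12}$ ($d = 26 \left(- \frac{1}{2}\right) - \frac{11}{12} = -13 - \frac{11}{12} = - \frac{167}{12} \approx -13.917$)
$- 42 d + D{\left(X \right)} = \left(-42\right) \left(- \frac{167}{12}\right) + \left(24 - 0\right) = \frac{1169}{2} + \left(24 + 0\right) = \frac{1169}{2} + 24 = \frac{1217}{2}$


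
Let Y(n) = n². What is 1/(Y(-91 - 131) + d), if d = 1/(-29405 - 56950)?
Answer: 86355/4255919819 ≈ 2.0291e-5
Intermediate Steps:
d = -1/86355 (d = 1/(-86355) = -1/86355 ≈ -1.1580e-5)
1/(Y(-91 - 131) + d) = 1/((-91 - 131)² - 1/86355) = 1/((-222)² - 1/86355) = 1/(49284 - 1/86355) = 1/(4255919819/86355) = 86355/4255919819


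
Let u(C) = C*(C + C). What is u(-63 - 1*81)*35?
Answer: 1451520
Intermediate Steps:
u(C) = 2*C² (u(C) = C*(2*C) = 2*C²)
u(-63 - 1*81)*35 = (2*(-63 - 1*81)²)*35 = (2*(-63 - 81)²)*35 = (2*(-144)²)*35 = (2*20736)*35 = 41472*35 = 1451520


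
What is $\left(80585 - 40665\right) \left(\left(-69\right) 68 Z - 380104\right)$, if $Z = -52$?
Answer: $-5433910400$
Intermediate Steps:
$\left(80585 - 40665\right) \left(\left(-69\right) 68 Z - 380104\right) = \left(80585 - 40665\right) \left(\left(-69\right) 68 \left(-52\right) - 380104\right) = 39920 \left(\left(-4692\right) \left(-52\right) - 380104\right) = 39920 \left(243984 - 380104\right) = 39920 \left(-136120\right) = -5433910400$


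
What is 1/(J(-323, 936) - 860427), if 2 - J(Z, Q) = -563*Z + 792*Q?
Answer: -1/1783586 ≈ -5.6067e-7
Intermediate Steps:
J(Z, Q) = 2 - 792*Q + 563*Z (J(Z, Q) = 2 - (-563*Z + 792*Q) = 2 + (-792*Q + 563*Z) = 2 - 792*Q + 563*Z)
1/(J(-323, 936) - 860427) = 1/((2 - 792*936 + 563*(-323)) - 860427) = 1/((2 - 741312 - 181849) - 860427) = 1/(-923159 - 860427) = 1/(-1783586) = -1/1783586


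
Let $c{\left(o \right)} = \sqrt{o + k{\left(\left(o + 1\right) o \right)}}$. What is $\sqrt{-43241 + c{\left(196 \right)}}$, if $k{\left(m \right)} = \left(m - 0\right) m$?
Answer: $\sqrt{-43241 + 14 \sqrt{7606565}} \approx 68.037 i$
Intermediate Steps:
$k{\left(m \right)} = m^{2}$ ($k{\left(m \right)} = \left(m + 0\right) m = m m = m^{2}$)
$c{\left(o \right)} = \sqrt{o + o^{2} \left(1 + o\right)^{2}}$ ($c{\left(o \right)} = \sqrt{o + \left(\left(o + 1\right) o\right)^{2}} = \sqrt{o + \left(\left(1 + o\right) o\right)^{2}} = \sqrt{o + \left(o \left(1 + o\right)\right)^{2}} = \sqrt{o + o^{2} \left(1 + o\right)^{2}}$)
$\sqrt{-43241 + c{\left(196 \right)}} = \sqrt{-43241 + \sqrt{196 \left(1 + 196 \left(1 + 196\right)^{2}\right)}} = \sqrt{-43241 + \sqrt{196 \left(1 + 196 \cdot 197^{2}\right)}} = \sqrt{-43241 + \sqrt{196 \left(1 + 196 \cdot 38809\right)}} = \sqrt{-43241 + \sqrt{196 \left(1 + 7606564\right)}} = \sqrt{-43241 + \sqrt{196 \cdot 7606565}} = \sqrt{-43241 + \sqrt{1490886740}} = \sqrt{-43241 + 14 \sqrt{7606565}}$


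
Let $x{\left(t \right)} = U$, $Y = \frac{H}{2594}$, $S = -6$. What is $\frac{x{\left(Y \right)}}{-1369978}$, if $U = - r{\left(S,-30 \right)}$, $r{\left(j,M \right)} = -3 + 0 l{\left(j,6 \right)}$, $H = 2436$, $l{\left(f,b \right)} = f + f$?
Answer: $- \frac{3}{1369978} \approx -2.1898 \cdot 10^{-6}$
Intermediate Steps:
$l{\left(f,b \right)} = 2 f$
$Y = \frac{1218}{1297}$ ($Y = \frac{2436}{2594} = 2436 \cdot \frac{1}{2594} = \frac{1218}{1297} \approx 0.93909$)
$r{\left(j,M \right)} = -3$ ($r{\left(j,M \right)} = -3 + 0 \cdot 2 j = -3 + 0 = -3$)
$U = 3$ ($U = \left(-1\right) \left(-3\right) = 3$)
$x{\left(t \right)} = 3$
$\frac{x{\left(Y \right)}}{-1369978} = \frac{3}{-1369978} = 3 \left(- \frac{1}{1369978}\right) = - \frac{3}{1369978}$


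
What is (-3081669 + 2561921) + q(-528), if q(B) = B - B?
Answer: -519748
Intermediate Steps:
q(B) = 0
(-3081669 + 2561921) + q(-528) = (-3081669 + 2561921) + 0 = -519748 + 0 = -519748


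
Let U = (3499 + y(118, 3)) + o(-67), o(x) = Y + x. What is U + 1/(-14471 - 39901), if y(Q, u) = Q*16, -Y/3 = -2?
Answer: 289585271/54372 ≈ 5326.0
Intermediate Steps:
Y = 6 (Y = -3*(-2) = 6)
y(Q, u) = 16*Q
o(x) = 6 + x
U = 5326 (U = (3499 + 16*118) + (6 - 67) = (3499 + 1888) - 61 = 5387 - 61 = 5326)
U + 1/(-14471 - 39901) = 5326 + 1/(-14471 - 39901) = 5326 + 1/(-54372) = 5326 - 1/54372 = 289585271/54372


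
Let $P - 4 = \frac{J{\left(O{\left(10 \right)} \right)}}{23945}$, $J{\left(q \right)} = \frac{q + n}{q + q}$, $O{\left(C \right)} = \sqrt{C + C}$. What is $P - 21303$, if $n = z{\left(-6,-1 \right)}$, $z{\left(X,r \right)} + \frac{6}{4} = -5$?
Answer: $- \frac{1020009109}{47890} - \frac{13 \sqrt{5}}{957800} \approx -21299.0$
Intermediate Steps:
$z{\left(X,r \right)} = - \frac{13}{2}$ ($z{\left(X,r \right)} = - \frac{3}{2} - 5 = - \frac{13}{2}$)
$n = - \frac{13}{2} \approx -6.5$
$O{\left(C \right)} = \sqrt{2} \sqrt{C}$ ($O{\left(C \right)} = \sqrt{2 C} = \sqrt{2} \sqrt{C}$)
$J{\left(q \right)} = \frac{- \frac{13}{2} + q}{2 q}$ ($J{\left(q \right)} = \frac{q - \frac{13}{2}}{q + q} = \frac{- \frac{13}{2} + q}{2 q}$)
$P = 4 + \frac{\sqrt{5} \left(-13 + 4 \sqrt{5}\right)}{957800}$ ($P = 4 + \frac{\frac{1}{4} \frac{1}{\sqrt{2} \sqrt{10}} \left(-13 + 2 \sqrt{2} \sqrt{10}\right)}{23945} = 4 + \frac{-13 + 2 \cdot 2 \sqrt{5}}{4 \cdot 2 \sqrt{5}} \cdot \frac{1}{23945} = 4 + \frac{\frac{\sqrt{5}}{10} \left(-13 + 4 \sqrt{5}\right)}{4} \cdot \frac{1}{23945} = 4 + \frac{\sqrt{5} \left(-13 + 4 \sqrt{5}\right)}{40} \cdot \frac{1}{23945} = 4 + \frac{\sqrt{5} \left(-13 + 4 \sqrt{5}\right)}{957800} \approx 4.0$)
$P - 21303 = \left(\frac{191561}{47890} - \frac{13 \sqrt{5}}{957800}\right) - 21303 = - \frac{1020009109}{47890} - \frac{13 \sqrt{5}}{957800}$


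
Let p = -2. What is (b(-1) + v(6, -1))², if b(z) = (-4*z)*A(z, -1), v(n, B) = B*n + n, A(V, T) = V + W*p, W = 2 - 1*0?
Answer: 400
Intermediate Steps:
W = 2 (W = 2 + 0 = 2)
A(V, T) = -4 + V (A(V, T) = V + 2*(-2) = V - 4 = -4 + V)
v(n, B) = n + B*n
b(z) = -4*z*(-4 + z) (b(z) = (-4*z)*(-4 + z) = -4*z*(-4 + z))
(b(-1) + v(6, -1))² = (4*(-1)*(4 - 1*(-1)) + 6*(1 - 1))² = (4*(-1)*(4 + 1) + 6*0)² = (4*(-1)*5 + 0)² = (-20 + 0)² = (-20)² = 400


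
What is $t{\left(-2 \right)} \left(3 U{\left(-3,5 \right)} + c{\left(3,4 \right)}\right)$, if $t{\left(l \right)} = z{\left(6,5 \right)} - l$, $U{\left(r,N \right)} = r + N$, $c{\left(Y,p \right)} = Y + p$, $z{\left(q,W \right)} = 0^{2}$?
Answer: $26$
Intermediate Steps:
$z{\left(q,W \right)} = 0$
$U{\left(r,N \right)} = N + r$
$t{\left(l \right)} = - l$ ($t{\left(l \right)} = 0 - l = - l$)
$t{\left(-2 \right)} \left(3 U{\left(-3,5 \right)} + c{\left(3,4 \right)}\right) = \left(-1\right) \left(-2\right) \left(3 \left(5 - 3\right) + \left(3 + 4\right)\right) = 2 \left(3 \cdot 2 + 7\right) = 2 \left(6 + 7\right) = 2 \cdot 13 = 26$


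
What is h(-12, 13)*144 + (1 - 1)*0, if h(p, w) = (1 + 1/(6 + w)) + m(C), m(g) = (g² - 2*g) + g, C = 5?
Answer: 57600/19 ≈ 3031.6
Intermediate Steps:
m(g) = g² - g
h(p, w) = 21 + 1/(6 + w) (h(p, w) = (1 + 1/(6 + w)) + 5*(-1 + 5) = (1 + 1/(6 + w)) + 5*4 = (1 + 1/(6 + w)) + 20 = 21 + 1/(6 + w))
h(-12, 13)*144 + (1 - 1)*0 = ((127 + 21*13)/(6 + 13))*144 + (1 - 1)*0 = ((127 + 273)/19)*144 + 0*0 = ((1/19)*400)*144 + 0 = (400/19)*144 + 0 = 57600/19 + 0 = 57600/19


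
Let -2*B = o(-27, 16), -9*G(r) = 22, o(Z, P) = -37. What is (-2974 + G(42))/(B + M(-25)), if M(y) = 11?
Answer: -53576/531 ≈ -100.90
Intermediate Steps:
G(r) = -22/9 (G(r) = -⅑*22 = -22/9)
B = 37/2 (B = -½*(-37) = 37/2 ≈ 18.500)
(-2974 + G(42))/(B + M(-25)) = (-2974 - 22/9)/(37/2 + 11) = -26788/(9*59/2) = -26788/9*2/59 = -53576/531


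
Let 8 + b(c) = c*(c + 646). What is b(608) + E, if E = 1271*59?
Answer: 837413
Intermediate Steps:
b(c) = -8 + c*(646 + c) (b(c) = -8 + c*(c + 646) = -8 + c*(646 + c))
E = 74989
b(608) + E = (-8 + 608**2 + 646*608) + 74989 = (-8 + 369664 + 392768) + 74989 = 762424 + 74989 = 837413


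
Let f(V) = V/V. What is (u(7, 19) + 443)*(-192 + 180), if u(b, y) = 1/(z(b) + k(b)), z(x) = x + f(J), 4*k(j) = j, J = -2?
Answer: -69124/13 ≈ -5317.2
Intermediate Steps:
f(V) = 1
k(j) = j/4
z(x) = 1 + x (z(x) = x + 1 = 1 + x)
u(b, y) = 1/(1 + 5*b/4) (u(b, y) = 1/((1 + b) + b/4) = 1/(1 + 5*b/4))
(u(7, 19) + 443)*(-192 + 180) = (4/(4 + 5*7) + 443)*(-192 + 180) = (4/(4 + 35) + 443)*(-12) = (4/39 + 443)*(-12) = (17281/39)*(-12) = -69124/13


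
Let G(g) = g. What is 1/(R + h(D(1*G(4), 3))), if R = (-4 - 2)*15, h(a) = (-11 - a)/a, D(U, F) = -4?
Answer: -4/353 ≈ -0.011331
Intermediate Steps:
h(a) = (-11 - a)/a
R = -90 (R = -6*15 = -90)
1/(R + h(D(1*G(4), 3))) = 1/(-90 + (-11 - 1*(-4))/(-4)) = 1/(-90 - (-11 + 4)/4) = 1/(-90 - 1/4*(-7)) = 1/(-90 + 7/4) = 1/(-353/4) = -4/353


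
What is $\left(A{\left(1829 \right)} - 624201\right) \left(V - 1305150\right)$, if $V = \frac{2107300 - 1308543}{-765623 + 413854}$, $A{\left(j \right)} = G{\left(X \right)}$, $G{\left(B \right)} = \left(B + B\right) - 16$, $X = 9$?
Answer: $\frac{286577319392480293}{351769} \approx 8.1467 \cdot 10^{11}$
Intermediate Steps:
$G{\left(B \right)} = -16 + 2 B$ ($G{\left(B \right)} = 2 B - 16 = -16 + 2 B$)
$A{\left(j \right)} = 2$ ($A{\left(j \right)} = -16 + 2 \cdot 9 = -16 + 18 = 2$)
$V = - \frac{798757}{351769}$ ($V = \frac{798757}{-351769} = 798757 \left(- \frac{1}{351769}\right) = - \frac{798757}{351769} \approx -2.2707$)
$\left(A{\left(1829 \right)} - 624201\right) \left(V - 1305150\right) = \left(2 - 624201\right) \left(- \frac{798757}{351769} - 1305150\right) = \left(2 - 624201\right) \left(- \frac{459112109107}{351769}\right) = \left(-624199\right) \left(- \frac{459112109107}{351769}\right) = \frac{286577319392480293}{351769}$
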